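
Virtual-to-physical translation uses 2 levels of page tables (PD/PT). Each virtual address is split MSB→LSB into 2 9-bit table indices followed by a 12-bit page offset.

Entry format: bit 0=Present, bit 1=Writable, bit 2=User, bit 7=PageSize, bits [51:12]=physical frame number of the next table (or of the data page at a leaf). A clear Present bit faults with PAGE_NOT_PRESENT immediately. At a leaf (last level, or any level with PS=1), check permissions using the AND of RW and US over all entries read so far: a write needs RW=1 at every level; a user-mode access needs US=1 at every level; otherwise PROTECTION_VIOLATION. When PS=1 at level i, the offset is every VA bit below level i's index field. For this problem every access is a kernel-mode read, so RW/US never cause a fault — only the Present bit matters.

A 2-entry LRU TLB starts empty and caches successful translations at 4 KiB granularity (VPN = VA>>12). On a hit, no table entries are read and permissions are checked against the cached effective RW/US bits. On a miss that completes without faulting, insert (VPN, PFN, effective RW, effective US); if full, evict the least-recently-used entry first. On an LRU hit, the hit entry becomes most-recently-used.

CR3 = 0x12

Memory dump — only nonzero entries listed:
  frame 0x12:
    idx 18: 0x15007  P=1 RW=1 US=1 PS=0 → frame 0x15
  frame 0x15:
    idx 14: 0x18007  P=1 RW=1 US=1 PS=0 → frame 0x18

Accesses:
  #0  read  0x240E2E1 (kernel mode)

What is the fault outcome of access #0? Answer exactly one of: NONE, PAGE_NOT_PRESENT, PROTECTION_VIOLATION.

Trace:
#0 VA=0x240E2E1 (r,kernel):
  L0: frame=0x12 idx=18 entry=0x15007 [P=1 RW=1 US=1 PS=0]
  L1: frame=0x15 idx=14 entry=0x18007 [P=1 RW=1 US=1 PS=0]
  → PA=0x182E1  (2 entries read)

Access #0 fault: NONE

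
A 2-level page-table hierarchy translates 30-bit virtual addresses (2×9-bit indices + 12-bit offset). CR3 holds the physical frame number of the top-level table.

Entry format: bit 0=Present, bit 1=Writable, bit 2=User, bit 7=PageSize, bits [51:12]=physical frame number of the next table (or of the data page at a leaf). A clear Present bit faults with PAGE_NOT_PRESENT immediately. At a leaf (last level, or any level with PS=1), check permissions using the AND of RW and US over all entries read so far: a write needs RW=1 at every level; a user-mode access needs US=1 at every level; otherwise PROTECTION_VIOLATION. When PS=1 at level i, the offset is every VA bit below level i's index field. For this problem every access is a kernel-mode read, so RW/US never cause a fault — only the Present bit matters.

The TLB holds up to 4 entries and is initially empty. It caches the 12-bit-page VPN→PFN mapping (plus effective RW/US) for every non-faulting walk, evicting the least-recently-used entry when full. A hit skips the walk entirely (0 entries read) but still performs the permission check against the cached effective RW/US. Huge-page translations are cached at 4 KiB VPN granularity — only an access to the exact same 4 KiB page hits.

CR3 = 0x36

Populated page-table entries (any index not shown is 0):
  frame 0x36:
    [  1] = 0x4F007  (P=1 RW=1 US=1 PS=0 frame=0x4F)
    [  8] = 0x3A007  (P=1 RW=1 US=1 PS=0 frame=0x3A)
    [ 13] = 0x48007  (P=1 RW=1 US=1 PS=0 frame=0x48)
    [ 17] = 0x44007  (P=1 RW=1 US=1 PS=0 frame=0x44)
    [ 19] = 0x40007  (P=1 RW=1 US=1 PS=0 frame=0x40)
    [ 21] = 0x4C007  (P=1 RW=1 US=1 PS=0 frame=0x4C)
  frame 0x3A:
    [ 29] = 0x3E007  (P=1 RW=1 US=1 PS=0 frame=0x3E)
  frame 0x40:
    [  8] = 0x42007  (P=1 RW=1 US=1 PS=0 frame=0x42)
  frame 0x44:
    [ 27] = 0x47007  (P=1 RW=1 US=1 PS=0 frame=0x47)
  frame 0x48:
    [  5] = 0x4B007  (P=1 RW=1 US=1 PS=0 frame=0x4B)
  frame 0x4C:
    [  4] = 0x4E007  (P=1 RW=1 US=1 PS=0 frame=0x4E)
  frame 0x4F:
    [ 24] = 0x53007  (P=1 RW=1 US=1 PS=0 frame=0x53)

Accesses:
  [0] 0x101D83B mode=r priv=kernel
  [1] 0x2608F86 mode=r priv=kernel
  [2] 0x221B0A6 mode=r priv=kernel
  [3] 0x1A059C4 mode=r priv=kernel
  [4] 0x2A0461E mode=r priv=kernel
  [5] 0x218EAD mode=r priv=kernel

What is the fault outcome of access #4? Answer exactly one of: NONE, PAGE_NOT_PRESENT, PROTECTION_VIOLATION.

Per-access translation:
#0 VA=0x101D83B (r,kernel):
  [0] read 0x36 idx=8: raw=0x3A007 flags P=1 W=1 U=1 S=0
  [1] read 0x3A idx=29: raw=0x3E007 flags P=1 W=1 U=1 S=0
  → PA=0x3E83B  (2 entries read)
#1 VA=0x2608F86 (r,kernel):
  [0] read 0x36 idx=19: raw=0x40007 flags P=1 W=1 U=1 S=0
  [1] read 0x40 idx=8: raw=0x42007 flags P=1 W=1 U=1 S=0
  → PA=0x42F86  (2 entries read)
#2 VA=0x221B0A6 (r,kernel):
  [0] read 0x36 idx=17: raw=0x44007 flags P=1 W=1 U=1 S=0
  [1] read 0x44 idx=27: raw=0x47007 flags P=1 W=1 U=1 S=0
  → PA=0x470A6  (2 entries read)
#3 VA=0x1A059C4 (r,kernel):
  [0] read 0x36 idx=13: raw=0x48007 flags P=1 W=1 U=1 S=0
  [1] read 0x48 idx=5: raw=0x4B007 flags P=1 W=1 U=1 S=0
  → PA=0x4B9C4  (2 entries read)
#4 VA=0x2A0461E (r,kernel):
  [0] read 0x36 idx=21: raw=0x4C007 flags P=1 W=1 U=1 S=0
  [1] read 0x4C idx=4: raw=0x4E007 flags P=1 W=1 U=1 S=0
  → PA=0x4E61E  (2 entries read)
#5 VA=0x218EAD (r,kernel):
  [0] read 0x36 idx=1: raw=0x4F007 flags P=1 W=1 U=1 S=0
  [1] read 0x4F idx=24: raw=0x53007 flags P=1 W=1 U=1 S=0
  → PA=0x53EAD  (2 entries read)

Access #4 fault: NONE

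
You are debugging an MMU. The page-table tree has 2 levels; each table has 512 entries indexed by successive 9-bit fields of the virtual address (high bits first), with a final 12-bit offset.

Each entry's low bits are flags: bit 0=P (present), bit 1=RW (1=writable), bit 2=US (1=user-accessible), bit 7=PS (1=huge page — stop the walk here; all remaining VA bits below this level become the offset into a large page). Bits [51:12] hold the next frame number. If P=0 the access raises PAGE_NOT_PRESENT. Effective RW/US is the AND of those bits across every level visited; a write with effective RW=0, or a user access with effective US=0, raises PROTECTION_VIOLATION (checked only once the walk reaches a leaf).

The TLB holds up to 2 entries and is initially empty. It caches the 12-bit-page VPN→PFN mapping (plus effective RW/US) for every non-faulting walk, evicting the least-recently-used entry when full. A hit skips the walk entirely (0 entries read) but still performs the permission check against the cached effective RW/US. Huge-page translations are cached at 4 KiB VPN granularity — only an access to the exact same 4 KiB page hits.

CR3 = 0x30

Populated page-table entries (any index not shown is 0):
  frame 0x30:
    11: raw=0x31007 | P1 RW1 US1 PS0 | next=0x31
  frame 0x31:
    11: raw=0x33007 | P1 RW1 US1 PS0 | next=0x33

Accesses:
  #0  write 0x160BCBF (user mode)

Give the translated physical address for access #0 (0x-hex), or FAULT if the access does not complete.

Walk each access:
#0 VA=0x160BCBF (w,user):
  L0 @0x30[11] → 0x31007  P=1,RW=1,US=1,PS=0
  L1 @0x31[11] → 0x33007  P=1,RW=1,US=1,PS=0
  ✓ 0x33CBF  — 2 lookups

Access #0 PA: 0x33CBF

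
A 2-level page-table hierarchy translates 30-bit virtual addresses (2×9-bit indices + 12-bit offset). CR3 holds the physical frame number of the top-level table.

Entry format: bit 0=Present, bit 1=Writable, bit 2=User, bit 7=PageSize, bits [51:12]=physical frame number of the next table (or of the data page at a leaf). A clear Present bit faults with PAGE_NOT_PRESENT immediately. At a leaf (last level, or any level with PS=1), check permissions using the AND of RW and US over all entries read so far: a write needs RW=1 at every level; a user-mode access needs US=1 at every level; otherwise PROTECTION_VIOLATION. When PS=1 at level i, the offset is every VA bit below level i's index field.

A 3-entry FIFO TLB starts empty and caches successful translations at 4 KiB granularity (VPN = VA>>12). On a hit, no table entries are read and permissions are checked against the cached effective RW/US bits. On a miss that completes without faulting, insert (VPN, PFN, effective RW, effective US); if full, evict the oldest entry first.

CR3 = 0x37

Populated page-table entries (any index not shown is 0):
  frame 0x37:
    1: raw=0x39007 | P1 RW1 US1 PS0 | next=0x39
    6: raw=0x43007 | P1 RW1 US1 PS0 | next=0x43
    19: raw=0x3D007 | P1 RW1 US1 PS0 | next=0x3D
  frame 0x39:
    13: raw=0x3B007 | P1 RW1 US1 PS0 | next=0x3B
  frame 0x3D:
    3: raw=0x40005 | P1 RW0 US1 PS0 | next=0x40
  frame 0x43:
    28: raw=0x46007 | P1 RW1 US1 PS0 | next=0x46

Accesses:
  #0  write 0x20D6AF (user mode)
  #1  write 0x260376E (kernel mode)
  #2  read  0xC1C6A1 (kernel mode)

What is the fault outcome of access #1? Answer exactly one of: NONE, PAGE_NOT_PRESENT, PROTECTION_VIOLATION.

Per-access translation:
#0 VA=0x20D6AF (w,user):
  L0: frame=0x37 idx=1 entry=0x39007 [P=1 RW=1 US=1 PS=0]
  L1: frame=0x39 idx=13 entry=0x3B007 [P=1 RW=1 US=1 PS=0]
  → PA=0x3B6AF  (2 entries read)
#1 VA=0x260376E (w,kernel):
  L0: frame=0x37 idx=19 entry=0x3D007 [P=1 RW=1 US=1 PS=0]
  L1: frame=0x3D idx=3 entry=0x40005 [P=1 RW=0 US=1 PS=0]
  ⇒ fault: PROTECTION_VIOLATION  — 2 lookups
#2 VA=0xC1C6A1 (r,kernel):
  L0: frame=0x37 idx=6 entry=0x43007 [P=1 RW=1 US=1 PS=0]
  L1: frame=0x43 idx=28 entry=0x46007 [P=1 RW=1 US=1 PS=0]
  → PA=0x466A1  (2 entries read)

Access #1 fault: PROTECTION_VIOLATION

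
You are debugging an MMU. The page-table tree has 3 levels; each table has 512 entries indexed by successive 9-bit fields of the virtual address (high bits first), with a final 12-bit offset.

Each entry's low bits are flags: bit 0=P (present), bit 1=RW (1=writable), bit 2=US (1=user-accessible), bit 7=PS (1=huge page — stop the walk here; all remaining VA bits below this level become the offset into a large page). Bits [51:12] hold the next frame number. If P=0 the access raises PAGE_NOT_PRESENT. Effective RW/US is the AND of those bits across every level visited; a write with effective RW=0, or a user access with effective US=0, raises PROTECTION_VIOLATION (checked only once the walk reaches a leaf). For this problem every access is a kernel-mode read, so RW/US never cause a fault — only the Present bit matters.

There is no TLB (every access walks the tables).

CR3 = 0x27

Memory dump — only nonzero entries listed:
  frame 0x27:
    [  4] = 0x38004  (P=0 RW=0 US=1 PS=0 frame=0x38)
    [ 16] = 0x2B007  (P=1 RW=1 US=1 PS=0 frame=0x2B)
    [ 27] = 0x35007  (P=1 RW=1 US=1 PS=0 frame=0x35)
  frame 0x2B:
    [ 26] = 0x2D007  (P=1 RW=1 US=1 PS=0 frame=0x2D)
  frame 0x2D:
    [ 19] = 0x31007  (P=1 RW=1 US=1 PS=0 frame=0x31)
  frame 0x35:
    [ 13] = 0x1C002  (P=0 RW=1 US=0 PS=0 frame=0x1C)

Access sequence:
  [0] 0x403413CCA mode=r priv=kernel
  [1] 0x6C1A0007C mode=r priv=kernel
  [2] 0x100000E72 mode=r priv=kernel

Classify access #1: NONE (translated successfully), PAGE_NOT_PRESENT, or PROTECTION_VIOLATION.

Trace:
#0 VA=0x403413CCA (r,kernel):
  [0] read 0x27 idx=16: raw=0x2B007 flags P=1 W=1 U=1 S=0
  [1] read 0x2B idx=26: raw=0x2D007 flags P=1 W=1 U=1 S=0
  [2] read 0x2D idx=19: raw=0x31007 flags P=1 W=1 U=1 S=0
  ⇒ phys 0x31CCA  [3 reads]
#1 VA=0x6C1A0007C (r,kernel):
  [0] read 0x27 idx=27: raw=0x35007 flags P=1 W=1 U=1 S=0
  [1] read 0x35 idx=13: raw=0x1C002 flags P=0 W=1 U=0 S=0
  ⇒ fault: PAGE_NOT_PRESENT  — 2 lookups
#2 VA=0x100000E72 (r,kernel):
  [0] read 0x27 idx=4: raw=0x38004 flags P=0 W=0 U=1 S=0
  ⇒ fault: PAGE_NOT_PRESENT  — 1 lookups

Access #1 fault: PAGE_NOT_PRESENT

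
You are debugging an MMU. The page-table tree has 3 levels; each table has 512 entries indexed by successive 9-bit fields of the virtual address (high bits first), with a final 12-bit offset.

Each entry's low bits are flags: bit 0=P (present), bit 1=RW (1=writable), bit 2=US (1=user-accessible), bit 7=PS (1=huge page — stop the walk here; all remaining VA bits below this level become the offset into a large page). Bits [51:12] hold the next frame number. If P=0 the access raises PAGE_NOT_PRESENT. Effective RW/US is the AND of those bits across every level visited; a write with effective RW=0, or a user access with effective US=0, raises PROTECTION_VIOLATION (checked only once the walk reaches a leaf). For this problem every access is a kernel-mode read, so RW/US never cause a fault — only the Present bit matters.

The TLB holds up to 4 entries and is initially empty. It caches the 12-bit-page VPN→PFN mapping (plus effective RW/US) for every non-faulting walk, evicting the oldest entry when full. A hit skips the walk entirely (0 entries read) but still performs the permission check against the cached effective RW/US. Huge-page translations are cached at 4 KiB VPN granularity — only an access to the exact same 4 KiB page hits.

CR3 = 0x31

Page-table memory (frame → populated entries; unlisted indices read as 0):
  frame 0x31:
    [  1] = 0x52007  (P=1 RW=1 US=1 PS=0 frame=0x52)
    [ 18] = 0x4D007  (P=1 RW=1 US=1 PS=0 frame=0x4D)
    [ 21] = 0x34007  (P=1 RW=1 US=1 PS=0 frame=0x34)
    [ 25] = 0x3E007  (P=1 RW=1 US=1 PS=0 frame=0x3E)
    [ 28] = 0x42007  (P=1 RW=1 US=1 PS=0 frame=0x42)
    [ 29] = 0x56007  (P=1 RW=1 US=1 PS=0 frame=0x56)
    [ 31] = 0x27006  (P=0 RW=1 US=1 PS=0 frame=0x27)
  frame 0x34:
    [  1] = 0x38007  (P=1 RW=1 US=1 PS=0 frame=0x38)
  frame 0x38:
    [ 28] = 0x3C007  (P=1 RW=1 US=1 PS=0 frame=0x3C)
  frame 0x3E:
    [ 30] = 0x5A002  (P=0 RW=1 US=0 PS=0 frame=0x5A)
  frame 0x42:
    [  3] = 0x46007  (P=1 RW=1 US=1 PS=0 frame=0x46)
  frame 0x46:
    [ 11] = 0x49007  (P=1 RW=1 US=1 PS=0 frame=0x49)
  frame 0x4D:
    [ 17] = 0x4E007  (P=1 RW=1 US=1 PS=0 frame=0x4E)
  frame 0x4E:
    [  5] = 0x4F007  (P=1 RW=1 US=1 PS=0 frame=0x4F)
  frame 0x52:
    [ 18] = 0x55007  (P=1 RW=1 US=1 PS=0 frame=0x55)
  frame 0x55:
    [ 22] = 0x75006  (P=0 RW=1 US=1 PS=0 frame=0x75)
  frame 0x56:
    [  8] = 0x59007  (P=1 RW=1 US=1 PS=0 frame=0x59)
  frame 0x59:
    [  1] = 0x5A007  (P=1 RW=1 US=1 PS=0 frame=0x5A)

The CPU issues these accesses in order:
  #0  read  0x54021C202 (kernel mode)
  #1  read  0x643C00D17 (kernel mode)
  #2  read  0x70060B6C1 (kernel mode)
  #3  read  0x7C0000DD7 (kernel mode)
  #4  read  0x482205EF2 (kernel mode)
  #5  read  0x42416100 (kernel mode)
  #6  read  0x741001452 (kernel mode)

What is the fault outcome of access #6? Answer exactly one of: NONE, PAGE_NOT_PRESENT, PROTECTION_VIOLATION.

Trace:
#0 VA=0x54021C202 (r,kernel):
  [0] read 0x31 idx=21: raw=0x34007 flags P=1 W=1 U=1 S=0
  [1] read 0x34 idx=1: raw=0x38007 flags P=1 W=1 U=1 S=0
  [2] read 0x38 idx=28: raw=0x3C007 flags P=1 W=1 U=1 S=0
  ✓ 0x3C202  — 3 lookups
#1 VA=0x643C00D17 (r,kernel):
  [0] read 0x31 idx=25: raw=0x3E007 flags P=1 W=1 U=1 S=0
  [1] read 0x3E idx=30: raw=0x5A002 flags P=0 W=1 U=0 S=0
  ✗ PAGE_NOT_PRESENT  [2 reads]
#2 VA=0x70060B6C1 (r,kernel):
  [0] read 0x31 idx=28: raw=0x42007 flags P=1 W=1 U=1 S=0
  [1] read 0x42 idx=3: raw=0x46007 flags P=1 W=1 U=1 S=0
  [2] read 0x46 idx=11: raw=0x49007 flags P=1 W=1 U=1 S=0
  ✓ 0x496C1  — 3 lookups
#3 VA=0x7C0000DD7 (r,kernel):
  [0] read 0x31 idx=31: raw=0x27006 flags P=0 W=1 U=1 S=0
  ✗ PAGE_NOT_PRESENT  [1 reads]
#4 VA=0x482205EF2 (r,kernel):
  [0] read 0x31 idx=18: raw=0x4D007 flags P=1 W=1 U=1 S=0
  [1] read 0x4D idx=17: raw=0x4E007 flags P=1 W=1 U=1 S=0
  [2] read 0x4E idx=5: raw=0x4F007 flags P=1 W=1 U=1 S=0
  ✓ 0x4FEF2  — 3 lookups
#5 VA=0x42416100 (r,kernel):
  [0] read 0x31 idx=1: raw=0x52007 flags P=1 W=1 U=1 S=0
  [1] read 0x52 idx=18: raw=0x55007 flags P=1 W=1 U=1 S=0
  [2] read 0x55 idx=22: raw=0x75006 flags P=0 W=1 U=1 S=0
  ✗ PAGE_NOT_PRESENT  [3 reads]
#6 VA=0x741001452 (r,kernel):
  [0] read 0x31 idx=29: raw=0x56007 flags P=1 W=1 U=1 S=0
  [1] read 0x56 idx=8: raw=0x59007 flags P=1 W=1 U=1 S=0
  [2] read 0x59 idx=1: raw=0x5A007 flags P=1 W=1 U=1 S=0
  ✓ 0x5A452  — 3 lookups

Access #6 fault: NONE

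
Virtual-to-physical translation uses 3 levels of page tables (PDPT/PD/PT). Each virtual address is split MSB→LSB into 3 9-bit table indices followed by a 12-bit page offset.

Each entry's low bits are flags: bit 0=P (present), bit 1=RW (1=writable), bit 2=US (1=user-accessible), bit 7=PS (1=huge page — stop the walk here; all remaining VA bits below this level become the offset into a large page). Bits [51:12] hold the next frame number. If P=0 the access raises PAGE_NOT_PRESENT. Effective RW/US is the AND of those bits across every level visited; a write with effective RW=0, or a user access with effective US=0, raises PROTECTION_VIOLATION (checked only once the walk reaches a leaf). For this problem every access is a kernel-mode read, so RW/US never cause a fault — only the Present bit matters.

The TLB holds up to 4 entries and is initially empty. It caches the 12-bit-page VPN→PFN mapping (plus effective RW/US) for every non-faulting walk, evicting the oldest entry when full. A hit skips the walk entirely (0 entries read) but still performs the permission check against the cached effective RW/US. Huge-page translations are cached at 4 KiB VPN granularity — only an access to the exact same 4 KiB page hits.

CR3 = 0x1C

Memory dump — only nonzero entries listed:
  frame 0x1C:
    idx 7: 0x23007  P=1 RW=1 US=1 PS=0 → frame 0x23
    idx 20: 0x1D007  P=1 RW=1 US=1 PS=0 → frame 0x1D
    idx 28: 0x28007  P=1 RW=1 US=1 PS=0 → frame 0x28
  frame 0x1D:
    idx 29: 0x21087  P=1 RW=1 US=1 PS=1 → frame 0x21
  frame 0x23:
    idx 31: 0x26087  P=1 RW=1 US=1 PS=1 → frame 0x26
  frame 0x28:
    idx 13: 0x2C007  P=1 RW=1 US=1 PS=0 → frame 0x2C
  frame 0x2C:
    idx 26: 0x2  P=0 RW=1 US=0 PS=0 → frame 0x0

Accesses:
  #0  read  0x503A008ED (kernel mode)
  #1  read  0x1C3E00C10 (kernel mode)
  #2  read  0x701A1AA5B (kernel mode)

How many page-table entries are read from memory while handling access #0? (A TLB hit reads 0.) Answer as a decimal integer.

Walk each access:
#0 VA=0x503A008ED (r,kernel):
  lvl0: tbl 0x1C, slot 20 ⇒ 0x1D007 (P1/RW1/US1/PS0)
  lvl1: tbl 0x1D, slot 29 ⇒ 0x21087 (P1/RW1/US1/PS1)
  ✓ 0x218ED (huge @L1)  — 2 lookups
#1 VA=0x1C3E00C10 (r,kernel):
  lvl0: tbl 0x1C, slot 7 ⇒ 0x23007 (P1/RW1/US1/PS0)
  lvl1: tbl 0x23, slot 31 ⇒ 0x26087 (P1/RW1/US1/PS1)
  ✓ 0x26C10 (huge @L1)  — 2 lookups
#2 VA=0x701A1AA5B (r,kernel):
  lvl0: tbl 0x1C, slot 28 ⇒ 0x28007 (P1/RW1/US1/PS0)
  lvl1: tbl 0x28, slot 13 ⇒ 0x2C007 (P1/RW1/US1/PS0)
  lvl2: tbl 0x2C, slot 26 ⇒ 0x2 (P0/RW1/US0/PS0)
  ⇒ fault: PAGE_NOT_PRESENT  — 3 lookups

Entries read for #0: 2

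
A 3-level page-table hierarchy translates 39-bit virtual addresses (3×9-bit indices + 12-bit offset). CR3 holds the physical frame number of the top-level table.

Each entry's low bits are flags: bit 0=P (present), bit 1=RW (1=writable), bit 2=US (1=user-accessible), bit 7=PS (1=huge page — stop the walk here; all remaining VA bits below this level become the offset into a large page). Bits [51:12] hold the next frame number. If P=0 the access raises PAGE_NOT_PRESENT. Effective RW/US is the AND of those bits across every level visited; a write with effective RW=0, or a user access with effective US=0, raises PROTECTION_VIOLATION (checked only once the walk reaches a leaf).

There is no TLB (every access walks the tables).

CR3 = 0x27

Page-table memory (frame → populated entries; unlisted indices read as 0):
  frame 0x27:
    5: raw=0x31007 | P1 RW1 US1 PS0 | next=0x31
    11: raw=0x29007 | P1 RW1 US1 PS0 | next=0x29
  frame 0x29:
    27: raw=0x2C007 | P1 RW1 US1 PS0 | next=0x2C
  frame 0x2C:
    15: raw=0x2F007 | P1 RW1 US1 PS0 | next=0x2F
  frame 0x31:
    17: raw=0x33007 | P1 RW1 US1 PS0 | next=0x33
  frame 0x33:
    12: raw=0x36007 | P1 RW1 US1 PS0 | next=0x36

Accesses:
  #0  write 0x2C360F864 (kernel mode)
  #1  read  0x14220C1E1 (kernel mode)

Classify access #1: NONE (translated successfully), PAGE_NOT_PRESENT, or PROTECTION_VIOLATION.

Walk each access:
#0 VA=0x2C360F864 (w,kernel):
  L0 @0x27[11] → 0x29007  P=1,RW=1,US=1,PS=0
  L1 @0x29[27] → 0x2C007  P=1,RW=1,US=1,PS=0
  L2 @0x2C[15] → 0x2F007  P=1,RW=1,US=1,PS=0
  ⇒ phys 0x2F864  [3 reads]
#1 VA=0x14220C1E1 (r,kernel):
  L0 @0x27[5] → 0x31007  P=1,RW=1,US=1,PS=0
  L1 @0x31[17] → 0x33007  P=1,RW=1,US=1,PS=0
  L2 @0x33[12] → 0x36007  P=1,RW=1,US=1,PS=0
  ⇒ phys 0x361E1  [3 reads]

Access #1 fault: NONE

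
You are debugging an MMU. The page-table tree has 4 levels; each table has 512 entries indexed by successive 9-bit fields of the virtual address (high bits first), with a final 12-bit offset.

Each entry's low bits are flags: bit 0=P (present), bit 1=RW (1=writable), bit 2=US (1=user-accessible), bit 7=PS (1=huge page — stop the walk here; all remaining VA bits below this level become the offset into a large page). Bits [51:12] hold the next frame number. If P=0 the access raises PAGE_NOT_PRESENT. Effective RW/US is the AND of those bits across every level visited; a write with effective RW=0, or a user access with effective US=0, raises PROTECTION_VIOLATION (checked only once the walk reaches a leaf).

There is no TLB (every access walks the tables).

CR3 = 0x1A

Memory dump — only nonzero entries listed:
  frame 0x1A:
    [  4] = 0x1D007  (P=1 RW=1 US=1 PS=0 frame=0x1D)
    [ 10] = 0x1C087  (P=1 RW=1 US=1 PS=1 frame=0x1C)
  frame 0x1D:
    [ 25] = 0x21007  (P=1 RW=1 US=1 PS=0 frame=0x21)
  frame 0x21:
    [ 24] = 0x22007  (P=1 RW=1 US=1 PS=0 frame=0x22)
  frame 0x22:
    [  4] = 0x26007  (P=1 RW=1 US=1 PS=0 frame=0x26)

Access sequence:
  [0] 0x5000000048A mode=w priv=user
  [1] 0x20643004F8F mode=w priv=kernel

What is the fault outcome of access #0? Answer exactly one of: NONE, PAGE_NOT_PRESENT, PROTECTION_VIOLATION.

Walk each access:
#0 VA=0x5000000048A (w,user):
  L0: frame=0x1A idx=10 entry=0x1C087 [P=1 RW=1 US=1 PS=1]
  ✓ 0x1C48A (huge @L0)  — 1 lookups
#1 VA=0x20643004F8F (w,kernel):
  L0: frame=0x1A idx=4 entry=0x1D007 [P=1 RW=1 US=1 PS=0]
  L1: frame=0x1D idx=25 entry=0x21007 [P=1 RW=1 US=1 PS=0]
  L2: frame=0x21 idx=24 entry=0x22007 [P=1 RW=1 US=1 PS=0]
  L3: frame=0x22 idx=4 entry=0x26007 [P=1 RW=1 US=1 PS=0]
  ✓ 0x26F8F  — 4 lookups

Access #0 fault: NONE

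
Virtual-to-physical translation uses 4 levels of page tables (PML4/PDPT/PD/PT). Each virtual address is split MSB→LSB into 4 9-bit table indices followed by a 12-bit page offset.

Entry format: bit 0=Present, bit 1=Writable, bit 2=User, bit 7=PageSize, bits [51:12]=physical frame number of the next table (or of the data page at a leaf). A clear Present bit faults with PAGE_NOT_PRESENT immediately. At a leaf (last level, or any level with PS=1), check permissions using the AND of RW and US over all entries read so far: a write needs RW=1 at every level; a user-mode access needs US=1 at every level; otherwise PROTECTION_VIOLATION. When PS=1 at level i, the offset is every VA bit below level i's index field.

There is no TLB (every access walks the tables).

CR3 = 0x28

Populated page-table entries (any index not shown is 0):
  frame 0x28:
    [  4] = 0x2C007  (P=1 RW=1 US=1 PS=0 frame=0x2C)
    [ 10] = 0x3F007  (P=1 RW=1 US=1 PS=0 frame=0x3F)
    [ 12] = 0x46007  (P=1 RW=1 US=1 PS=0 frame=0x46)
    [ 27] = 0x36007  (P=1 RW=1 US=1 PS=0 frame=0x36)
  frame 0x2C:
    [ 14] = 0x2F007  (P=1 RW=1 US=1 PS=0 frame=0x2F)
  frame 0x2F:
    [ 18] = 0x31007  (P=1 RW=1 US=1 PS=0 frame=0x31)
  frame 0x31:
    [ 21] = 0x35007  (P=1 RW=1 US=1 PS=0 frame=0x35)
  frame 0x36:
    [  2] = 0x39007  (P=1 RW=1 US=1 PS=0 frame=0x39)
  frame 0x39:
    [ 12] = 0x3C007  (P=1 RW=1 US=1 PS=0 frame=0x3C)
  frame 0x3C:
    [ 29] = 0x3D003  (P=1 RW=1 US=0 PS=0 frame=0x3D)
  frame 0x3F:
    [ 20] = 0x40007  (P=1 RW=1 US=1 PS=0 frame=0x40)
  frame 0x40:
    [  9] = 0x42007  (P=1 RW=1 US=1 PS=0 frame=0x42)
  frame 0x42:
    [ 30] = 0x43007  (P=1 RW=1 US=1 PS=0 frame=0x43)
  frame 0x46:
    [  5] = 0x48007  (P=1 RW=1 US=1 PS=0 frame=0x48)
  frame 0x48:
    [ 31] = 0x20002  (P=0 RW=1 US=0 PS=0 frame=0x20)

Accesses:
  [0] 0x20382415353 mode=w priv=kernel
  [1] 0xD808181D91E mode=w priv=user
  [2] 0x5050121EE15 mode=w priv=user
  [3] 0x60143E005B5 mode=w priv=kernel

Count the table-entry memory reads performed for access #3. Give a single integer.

Per-access translation:
#0 VA=0x20382415353 (w,kernel):
  [0] read 0x28 idx=4: raw=0x2C007 flags P=1 W=1 U=1 S=0
  [1] read 0x2C idx=14: raw=0x2F007 flags P=1 W=1 U=1 S=0
  [2] read 0x2F idx=18: raw=0x31007 flags P=1 W=1 U=1 S=0
  [3] read 0x31 idx=21: raw=0x35007 flags P=1 W=1 U=1 S=0
  ⇒ phys 0x35353  [4 reads]
#1 VA=0xD808181D91E (w,user):
  [0] read 0x28 idx=27: raw=0x36007 flags P=1 W=1 U=1 S=0
  [1] read 0x36 idx=2: raw=0x39007 flags P=1 W=1 U=1 S=0
  [2] read 0x39 idx=12: raw=0x3C007 flags P=1 W=1 U=1 S=0
  [3] read 0x3C idx=29: raw=0x3D003 flags P=1 W=1 U=0 S=0
  ✗ PROTECTION_VIOLATION  [4 reads]
#2 VA=0x5050121EE15 (w,user):
  [0] read 0x28 idx=10: raw=0x3F007 flags P=1 W=1 U=1 S=0
  [1] read 0x3F idx=20: raw=0x40007 flags P=1 W=1 U=1 S=0
  [2] read 0x40 idx=9: raw=0x42007 flags P=1 W=1 U=1 S=0
  [3] read 0x42 idx=30: raw=0x43007 flags P=1 W=1 U=1 S=0
  ⇒ phys 0x43E15  [4 reads]
#3 VA=0x60143E005B5 (w,kernel):
  [0] read 0x28 idx=12: raw=0x46007 flags P=1 W=1 U=1 S=0
  [1] read 0x46 idx=5: raw=0x48007 flags P=1 W=1 U=1 S=0
  [2] read 0x48 idx=31: raw=0x20002 flags P=0 W=1 U=0 S=0
  ✗ PAGE_NOT_PRESENT  [3 reads]

Entries read for #3: 3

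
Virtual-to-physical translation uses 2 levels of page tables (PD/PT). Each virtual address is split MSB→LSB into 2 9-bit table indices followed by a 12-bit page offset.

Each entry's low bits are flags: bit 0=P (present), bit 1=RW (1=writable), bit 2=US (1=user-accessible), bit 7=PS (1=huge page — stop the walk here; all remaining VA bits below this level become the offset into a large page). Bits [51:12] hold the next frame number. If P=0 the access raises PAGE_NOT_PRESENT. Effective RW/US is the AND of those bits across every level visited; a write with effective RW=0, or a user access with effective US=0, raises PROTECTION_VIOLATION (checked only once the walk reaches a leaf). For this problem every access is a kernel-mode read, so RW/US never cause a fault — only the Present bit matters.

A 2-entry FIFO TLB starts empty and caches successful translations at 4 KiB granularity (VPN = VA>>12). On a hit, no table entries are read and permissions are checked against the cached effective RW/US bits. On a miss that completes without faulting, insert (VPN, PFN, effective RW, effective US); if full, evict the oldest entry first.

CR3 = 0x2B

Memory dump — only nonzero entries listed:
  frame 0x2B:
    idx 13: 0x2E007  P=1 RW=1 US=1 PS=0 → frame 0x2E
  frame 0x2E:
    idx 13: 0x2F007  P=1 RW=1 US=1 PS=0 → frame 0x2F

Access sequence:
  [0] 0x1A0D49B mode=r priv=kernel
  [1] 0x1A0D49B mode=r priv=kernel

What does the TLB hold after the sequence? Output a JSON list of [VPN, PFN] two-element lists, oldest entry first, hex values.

Per-access translation:
#0 VA=0x1A0D49B (r,kernel):
  L0: frame=0x2B idx=13 entry=0x2E007 [P=1 RW=1 US=1 PS=0]
  L1: frame=0x2E idx=13 entry=0x2F007 [P=1 RW=1 US=1 PS=0]
  ⇒ phys 0x2F49B  [2 reads]
#1 VA=0x1A0D49B (r,kernel):
  TLB hit vpn=0x1A0D → PA=0x2F49B

TLB: [["0x1A0D", "0x2F"]]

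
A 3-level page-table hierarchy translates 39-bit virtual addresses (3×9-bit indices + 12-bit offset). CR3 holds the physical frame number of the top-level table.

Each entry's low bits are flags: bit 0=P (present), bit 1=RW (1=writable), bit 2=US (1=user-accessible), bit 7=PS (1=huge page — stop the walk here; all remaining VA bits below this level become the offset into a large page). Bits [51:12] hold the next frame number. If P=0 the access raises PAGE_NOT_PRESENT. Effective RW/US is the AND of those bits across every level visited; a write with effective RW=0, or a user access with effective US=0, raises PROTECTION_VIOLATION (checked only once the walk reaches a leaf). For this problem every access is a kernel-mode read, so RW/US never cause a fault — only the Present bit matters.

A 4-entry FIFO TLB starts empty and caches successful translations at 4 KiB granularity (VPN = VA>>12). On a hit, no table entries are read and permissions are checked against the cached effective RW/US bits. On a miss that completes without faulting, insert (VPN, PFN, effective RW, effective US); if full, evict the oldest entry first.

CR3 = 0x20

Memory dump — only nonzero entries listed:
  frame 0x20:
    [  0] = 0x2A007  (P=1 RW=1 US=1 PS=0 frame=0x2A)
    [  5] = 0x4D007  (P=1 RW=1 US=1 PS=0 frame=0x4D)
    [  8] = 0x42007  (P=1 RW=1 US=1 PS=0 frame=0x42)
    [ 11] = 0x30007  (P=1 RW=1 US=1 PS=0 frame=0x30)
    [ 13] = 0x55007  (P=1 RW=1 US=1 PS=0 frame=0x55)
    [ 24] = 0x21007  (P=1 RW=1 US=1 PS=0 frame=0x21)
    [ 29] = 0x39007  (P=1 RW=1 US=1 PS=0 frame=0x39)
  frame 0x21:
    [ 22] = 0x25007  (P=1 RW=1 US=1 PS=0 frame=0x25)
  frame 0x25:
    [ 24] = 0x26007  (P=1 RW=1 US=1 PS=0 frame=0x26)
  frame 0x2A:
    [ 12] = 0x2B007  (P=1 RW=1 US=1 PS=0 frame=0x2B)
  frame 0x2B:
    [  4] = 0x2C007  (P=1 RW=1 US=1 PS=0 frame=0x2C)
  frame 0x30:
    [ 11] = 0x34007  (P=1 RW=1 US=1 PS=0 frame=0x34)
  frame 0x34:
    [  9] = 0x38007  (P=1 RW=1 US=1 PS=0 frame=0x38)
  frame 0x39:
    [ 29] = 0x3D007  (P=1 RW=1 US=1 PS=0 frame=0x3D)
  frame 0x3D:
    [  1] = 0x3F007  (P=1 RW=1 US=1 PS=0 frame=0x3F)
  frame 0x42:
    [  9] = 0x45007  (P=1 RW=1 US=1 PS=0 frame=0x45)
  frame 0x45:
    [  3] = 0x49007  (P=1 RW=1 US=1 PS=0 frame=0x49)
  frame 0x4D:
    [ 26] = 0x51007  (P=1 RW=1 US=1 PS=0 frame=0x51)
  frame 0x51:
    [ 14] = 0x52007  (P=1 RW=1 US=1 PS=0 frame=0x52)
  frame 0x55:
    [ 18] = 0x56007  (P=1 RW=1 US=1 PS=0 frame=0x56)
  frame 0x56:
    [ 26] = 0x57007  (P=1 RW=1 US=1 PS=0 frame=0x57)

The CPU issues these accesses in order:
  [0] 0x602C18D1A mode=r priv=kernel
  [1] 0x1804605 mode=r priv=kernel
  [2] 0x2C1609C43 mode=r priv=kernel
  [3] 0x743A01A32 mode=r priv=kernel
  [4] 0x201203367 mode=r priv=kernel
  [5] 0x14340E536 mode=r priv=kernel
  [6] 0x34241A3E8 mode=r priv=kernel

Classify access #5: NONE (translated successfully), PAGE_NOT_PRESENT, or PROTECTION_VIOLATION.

Per-access translation:
#0 VA=0x602C18D1A (r,kernel):
  L0: frame=0x20 idx=24 entry=0x21007 [P=1 RW=1 US=1 PS=0]
  L1: frame=0x21 idx=22 entry=0x25007 [P=1 RW=1 US=1 PS=0]
  L2: frame=0x25 idx=24 entry=0x26007 [P=1 RW=1 US=1 PS=0]
  → PA=0x26D1A  (3 entries read)
#1 VA=0x1804605 (r,kernel):
  L0: frame=0x20 idx=0 entry=0x2A007 [P=1 RW=1 US=1 PS=0]
  L1: frame=0x2A idx=12 entry=0x2B007 [P=1 RW=1 US=1 PS=0]
  L2: frame=0x2B idx=4 entry=0x2C007 [P=1 RW=1 US=1 PS=0]
  → PA=0x2C605  (3 entries read)
#2 VA=0x2C1609C43 (r,kernel):
  L0: frame=0x20 idx=11 entry=0x30007 [P=1 RW=1 US=1 PS=0]
  L1: frame=0x30 idx=11 entry=0x34007 [P=1 RW=1 US=1 PS=0]
  L2: frame=0x34 idx=9 entry=0x38007 [P=1 RW=1 US=1 PS=0]
  → PA=0x38C43  (3 entries read)
#3 VA=0x743A01A32 (r,kernel):
  L0: frame=0x20 idx=29 entry=0x39007 [P=1 RW=1 US=1 PS=0]
  L1: frame=0x39 idx=29 entry=0x3D007 [P=1 RW=1 US=1 PS=0]
  L2: frame=0x3D idx=1 entry=0x3F007 [P=1 RW=1 US=1 PS=0]
  → PA=0x3FA32  (3 entries read)
#4 VA=0x201203367 (r,kernel):
  L0: frame=0x20 idx=8 entry=0x42007 [P=1 RW=1 US=1 PS=0]
  L1: frame=0x42 idx=9 entry=0x45007 [P=1 RW=1 US=1 PS=0]
  L2: frame=0x45 idx=3 entry=0x49007 [P=1 RW=1 US=1 PS=0]
  → PA=0x49367  (3 entries read)
#5 VA=0x14340E536 (r,kernel):
  L0: frame=0x20 idx=5 entry=0x4D007 [P=1 RW=1 US=1 PS=0]
  L1: frame=0x4D idx=26 entry=0x51007 [P=1 RW=1 US=1 PS=0]
  L2: frame=0x51 idx=14 entry=0x52007 [P=1 RW=1 US=1 PS=0]
  → PA=0x52536  (3 entries read)
#6 VA=0x34241A3E8 (r,kernel):
  L0: frame=0x20 idx=13 entry=0x55007 [P=1 RW=1 US=1 PS=0]
  L1: frame=0x55 idx=18 entry=0x56007 [P=1 RW=1 US=1 PS=0]
  L2: frame=0x56 idx=26 entry=0x57007 [P=1 RW=1 US=1 PS=0]
  → PA=0x573E8  (3 entries read)

Access #5 fault: NONE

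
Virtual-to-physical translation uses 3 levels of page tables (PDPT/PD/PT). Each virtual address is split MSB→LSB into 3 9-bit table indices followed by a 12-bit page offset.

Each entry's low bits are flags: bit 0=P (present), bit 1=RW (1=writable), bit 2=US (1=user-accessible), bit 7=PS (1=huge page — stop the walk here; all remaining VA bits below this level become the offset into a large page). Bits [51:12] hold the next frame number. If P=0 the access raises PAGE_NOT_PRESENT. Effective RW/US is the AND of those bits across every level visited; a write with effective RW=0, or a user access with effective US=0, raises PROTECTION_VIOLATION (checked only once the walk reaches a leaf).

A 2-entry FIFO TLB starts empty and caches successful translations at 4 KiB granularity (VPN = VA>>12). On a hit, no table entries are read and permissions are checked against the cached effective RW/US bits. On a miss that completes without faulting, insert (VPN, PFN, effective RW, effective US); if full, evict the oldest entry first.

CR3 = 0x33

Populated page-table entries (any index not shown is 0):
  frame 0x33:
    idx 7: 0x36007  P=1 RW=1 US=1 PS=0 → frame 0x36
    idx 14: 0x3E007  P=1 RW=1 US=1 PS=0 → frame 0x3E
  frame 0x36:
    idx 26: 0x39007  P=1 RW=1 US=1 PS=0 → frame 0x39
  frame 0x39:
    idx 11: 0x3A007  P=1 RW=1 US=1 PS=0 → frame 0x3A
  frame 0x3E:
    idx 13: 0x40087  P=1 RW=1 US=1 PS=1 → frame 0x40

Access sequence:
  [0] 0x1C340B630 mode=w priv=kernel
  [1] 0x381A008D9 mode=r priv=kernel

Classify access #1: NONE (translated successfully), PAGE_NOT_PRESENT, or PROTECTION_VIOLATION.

Walk each access:
#0 VA=0x1C340B630 (w,kernel):
  L0 @0x33[7] → 0x36007  P=1,RW=1,US=1,PS=0
  L1 @0x36[26] → 0x39007  P=1,RW=1,US=1,PS=0
  L2 @0x39[11] → 0x3A007  P=1,RW=1,US=1,PS=0
  ⇒ phys 0x3A630  [3 reads]
#1 VA=0x381A008D9 (r,kernel):
  L0 @0x33[14] → 0x3E007  P=1,RW=1,US=1,PS=0
  L1 @0x3E[13] → 0x40087  P=1,RW=1,US=1,PS=1
  ⇒ phys 0x408D9 (huge @L1)  [2 reads]

Access #1 fault: NONE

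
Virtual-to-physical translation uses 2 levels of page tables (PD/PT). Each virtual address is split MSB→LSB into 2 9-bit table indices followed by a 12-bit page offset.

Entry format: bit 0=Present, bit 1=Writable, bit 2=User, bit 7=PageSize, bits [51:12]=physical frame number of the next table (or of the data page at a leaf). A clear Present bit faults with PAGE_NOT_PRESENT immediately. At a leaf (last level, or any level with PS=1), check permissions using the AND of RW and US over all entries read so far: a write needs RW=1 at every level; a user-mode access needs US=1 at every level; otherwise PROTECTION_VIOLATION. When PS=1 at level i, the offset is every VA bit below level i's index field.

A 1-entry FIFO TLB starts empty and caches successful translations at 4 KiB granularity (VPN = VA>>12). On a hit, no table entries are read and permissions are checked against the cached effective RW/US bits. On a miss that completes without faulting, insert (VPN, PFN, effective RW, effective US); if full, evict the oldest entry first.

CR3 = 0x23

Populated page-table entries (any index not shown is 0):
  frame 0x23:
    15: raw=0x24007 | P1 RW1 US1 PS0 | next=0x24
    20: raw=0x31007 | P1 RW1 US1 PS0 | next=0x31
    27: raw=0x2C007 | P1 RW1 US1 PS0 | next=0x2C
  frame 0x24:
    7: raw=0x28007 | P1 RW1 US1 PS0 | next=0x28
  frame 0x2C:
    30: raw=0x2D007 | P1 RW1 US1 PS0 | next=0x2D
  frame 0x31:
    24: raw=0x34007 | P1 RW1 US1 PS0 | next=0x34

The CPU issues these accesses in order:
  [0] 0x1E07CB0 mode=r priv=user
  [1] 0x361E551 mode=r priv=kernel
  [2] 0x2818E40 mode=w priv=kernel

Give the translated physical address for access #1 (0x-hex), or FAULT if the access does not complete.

Per-access translation:
#0 VA=0x1E07CB0 (r,user):
  lvl0: tbl 0x23, slot 15 ⇒ 0x24007 (P1/RW1/US1/PS0)
  lvl1: tbl 0x24, slot 7 ⇒ 0x28007 (P1/RW1/US1/PS0)
  ⇒ phys 0x28CB0  [2 reads]
#1 VA=0x361E551 (r,kernel):
  lvl0: tbl 0x23, slot 27 ⇒ 0x2C007 (P1/RW1/US1/PS0)
  lvl1: tbl 0x2C, slot 30 ⇒ 0x2D007 (P1/RW1/US1/PS0)
  ⇒ phys 0x2D551  [2 reads]
#2 VA=0x2818E40 (w,kernel):
  lvl0: tbl 0x23, slot 20 ⇒ 0x31007 (P1/RW1/US1/PS0)
  lvl1: tbl 0x31, slot 24 ⇒ 0x34007 (P1/RW1/US1/PS0)
  ⇒ phys 0x34E40  [2 reads]

Access #1 PA: 0x2D551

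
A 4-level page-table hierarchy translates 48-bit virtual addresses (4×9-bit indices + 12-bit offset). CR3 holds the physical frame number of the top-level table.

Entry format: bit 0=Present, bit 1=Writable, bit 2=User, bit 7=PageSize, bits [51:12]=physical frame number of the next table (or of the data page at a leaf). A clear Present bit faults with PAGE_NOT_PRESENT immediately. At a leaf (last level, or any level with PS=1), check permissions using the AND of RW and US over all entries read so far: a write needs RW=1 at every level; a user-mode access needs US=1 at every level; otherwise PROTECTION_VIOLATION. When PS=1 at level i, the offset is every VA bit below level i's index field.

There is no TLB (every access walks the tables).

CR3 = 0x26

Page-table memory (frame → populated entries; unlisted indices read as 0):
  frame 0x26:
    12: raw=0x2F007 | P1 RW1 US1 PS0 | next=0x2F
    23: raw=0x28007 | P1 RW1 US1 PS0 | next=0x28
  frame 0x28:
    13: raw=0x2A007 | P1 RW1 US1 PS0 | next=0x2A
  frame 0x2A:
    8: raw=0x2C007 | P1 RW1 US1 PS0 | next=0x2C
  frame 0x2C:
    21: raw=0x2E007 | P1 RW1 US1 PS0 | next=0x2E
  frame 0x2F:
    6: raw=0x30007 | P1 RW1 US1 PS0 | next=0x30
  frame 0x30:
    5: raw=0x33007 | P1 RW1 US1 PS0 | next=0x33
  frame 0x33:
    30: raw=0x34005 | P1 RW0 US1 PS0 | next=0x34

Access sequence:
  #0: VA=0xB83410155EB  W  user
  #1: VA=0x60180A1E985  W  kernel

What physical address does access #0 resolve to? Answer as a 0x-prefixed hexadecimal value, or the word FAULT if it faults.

Walk each access:
#0 VA=0xB83410155EB (w,user):
  [0] read 0x26 idx=23: raw=0x28007 flags P=1 W=1 U=1 S=0
  [1] read 0x28 idx=13: raw=0x2A007 flags P=1 W=1 U=1 S=0
  [2] read 0x2A idx=8: raw=0x2C007 flags P=1 W=1 U=1 S=0
  [3] read 0x2C idx=21: raw=0x2E007 flags P=1 W=1 U=1 S=0
  → PA=0x2E5EB  (4 entries read)
#1 VA=0x60180A1E985 (w,kernel):
  [0] read 0x26 idx=12: raw=0x2F007 flags P=1 W=1 U=1 S=0
  [1] read 0x2F idx=6: raw=0x30007 flags P=1 W=1 U=1 S=0
  [2] read 0x30 idx=5: raw=0x33007 flags P=1 W=1 U=1 S=0
  [3] read 0x33 idx=30: raw=0x34005 flags P=1 W=0 U=1 S=0
  → PROTECTION_VIOLATION  (4 entries read)

Access #0 PA: 0x2E5EB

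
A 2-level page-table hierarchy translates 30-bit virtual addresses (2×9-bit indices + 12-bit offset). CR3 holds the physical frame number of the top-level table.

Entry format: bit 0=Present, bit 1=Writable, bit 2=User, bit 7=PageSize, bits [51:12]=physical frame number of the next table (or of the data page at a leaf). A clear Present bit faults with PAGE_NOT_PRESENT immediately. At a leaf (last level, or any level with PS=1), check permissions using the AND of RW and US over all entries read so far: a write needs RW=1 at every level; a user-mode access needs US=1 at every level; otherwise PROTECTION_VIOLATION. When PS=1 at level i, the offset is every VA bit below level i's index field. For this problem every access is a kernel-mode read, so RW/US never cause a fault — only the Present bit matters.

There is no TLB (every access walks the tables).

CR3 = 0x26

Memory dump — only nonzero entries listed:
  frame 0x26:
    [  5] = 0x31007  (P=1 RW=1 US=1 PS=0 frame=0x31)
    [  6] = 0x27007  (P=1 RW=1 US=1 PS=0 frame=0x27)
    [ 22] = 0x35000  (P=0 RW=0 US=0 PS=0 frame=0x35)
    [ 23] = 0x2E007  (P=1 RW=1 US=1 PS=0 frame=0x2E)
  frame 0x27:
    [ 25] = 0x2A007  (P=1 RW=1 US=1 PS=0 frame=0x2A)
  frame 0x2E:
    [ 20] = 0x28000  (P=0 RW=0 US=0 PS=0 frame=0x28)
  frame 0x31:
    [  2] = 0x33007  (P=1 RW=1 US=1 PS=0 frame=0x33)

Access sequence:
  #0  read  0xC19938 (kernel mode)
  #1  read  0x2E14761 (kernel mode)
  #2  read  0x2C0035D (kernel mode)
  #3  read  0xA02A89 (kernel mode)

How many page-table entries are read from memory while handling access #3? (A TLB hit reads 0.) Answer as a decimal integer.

Trace:
#0 VA=0xC19938 (r,kernel):
  [0] read 0x26 idx=6: raw=0x27007 flags P=1 W=1 U=1 S=0
  [1] read 0x27 idx=25: raw=0x2A007 flags P=1 W=1 U=1 S=0
  ✓ 0x2A938  — 2 lookups
#1 VA=0x2E14761 (r,kernel):
  [0] read 0x26 idx=23: raw=0x2E007 flags P=1 W=1 U=1 S=0
  [1] read 0x2E idx=20: raw=0x28000 flags P=0 W=0 U=0 S=0
  ⇒ fault: PAGE_NOT_PRESENT  — 2 lookups
#2 VA=0x2C0035D (r,kernel):
  [0] read 0x26 idx=22: raw=0x35000 flags P=0 W=0 U=0 S=0
  ⇒ fault: PAGE_NOT_PRESENT  — 1 lookups
#3 VA=0xA02A89 (r,kernel):
  [0] read 0x26 idx=5: raw=0x31007 flags P=1 W=1 U=1 S=0
  [1] read 0x31 idx=2: raw=0x33007 flags P=1 W=1 U=1 S=0
  ✓ 0x33A89  — 2 lookups

Entries read for #3: 2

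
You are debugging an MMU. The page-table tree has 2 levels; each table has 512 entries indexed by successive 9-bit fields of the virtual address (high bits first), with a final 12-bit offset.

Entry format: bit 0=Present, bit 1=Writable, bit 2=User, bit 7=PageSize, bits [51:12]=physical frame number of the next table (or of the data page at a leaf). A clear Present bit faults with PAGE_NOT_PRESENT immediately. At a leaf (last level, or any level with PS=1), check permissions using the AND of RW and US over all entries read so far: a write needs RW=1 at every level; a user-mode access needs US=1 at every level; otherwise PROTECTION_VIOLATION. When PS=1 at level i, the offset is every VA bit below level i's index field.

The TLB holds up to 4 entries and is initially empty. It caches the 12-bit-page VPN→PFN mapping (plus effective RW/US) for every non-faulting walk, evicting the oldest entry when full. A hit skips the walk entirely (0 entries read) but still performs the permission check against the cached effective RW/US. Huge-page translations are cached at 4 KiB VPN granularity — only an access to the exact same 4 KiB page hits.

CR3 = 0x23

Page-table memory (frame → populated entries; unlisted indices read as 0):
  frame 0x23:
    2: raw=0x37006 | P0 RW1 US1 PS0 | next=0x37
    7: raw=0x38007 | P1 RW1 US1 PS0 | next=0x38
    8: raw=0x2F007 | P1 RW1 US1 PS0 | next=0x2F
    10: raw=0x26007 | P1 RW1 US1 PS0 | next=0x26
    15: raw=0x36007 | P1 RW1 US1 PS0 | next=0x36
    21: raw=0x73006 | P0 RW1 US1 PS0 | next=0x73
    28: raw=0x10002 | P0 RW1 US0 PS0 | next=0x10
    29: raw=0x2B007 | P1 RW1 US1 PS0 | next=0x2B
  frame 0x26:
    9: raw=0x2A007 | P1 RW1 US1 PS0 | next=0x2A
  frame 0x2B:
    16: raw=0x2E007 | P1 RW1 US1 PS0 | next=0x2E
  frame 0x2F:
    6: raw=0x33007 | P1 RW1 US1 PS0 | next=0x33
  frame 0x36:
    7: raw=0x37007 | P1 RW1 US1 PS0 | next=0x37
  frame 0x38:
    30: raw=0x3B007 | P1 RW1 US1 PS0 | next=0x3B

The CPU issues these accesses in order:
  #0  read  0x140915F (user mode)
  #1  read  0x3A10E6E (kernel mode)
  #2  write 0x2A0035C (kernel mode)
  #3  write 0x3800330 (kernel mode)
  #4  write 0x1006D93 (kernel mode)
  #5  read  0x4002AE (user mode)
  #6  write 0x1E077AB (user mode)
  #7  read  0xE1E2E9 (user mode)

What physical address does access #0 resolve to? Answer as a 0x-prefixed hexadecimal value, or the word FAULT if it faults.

Walk each access:
#0 VA=0x140915F (r,user):
  lvl0: tbl 0x23, slot 10 ⇒ 0x26007 (P1/RW1/US1/PS0)
  lvl1: tbl 0x26, slot 9 ⇒ 0x2A007 (P1/RW1/US1/PS0)
  ✓ 0x2A15F  — 2 lookups
#1 VA=0x3A10E6E (r,kernel):
  lvl0: tbl 0x23, slot 29 ⇒ 0x2B007 (P1/RW1/US1/PS0)
  lvl1: tbl 0x2B, slot 16 ⇒ 0x2E007 (P1/RW1/US1/PS0)
  ✓ 0x2EE6E  — 2 lookups
#2 VA=0x2A0035C (w,kernel):
  lvl0: tbl 0x23, slot 21 ⇒ 0x73006 (P0/RW1/US1/PS0)
  ✗ PAGE_NOT_PRESENT  [1 reads]
#3 VA=0x3800330 (w,kernel):
  lvl0: tbl 0x23, slot 28 ⇒ 0x10002 (P0/RW1/US0/PS0)
  ✗ PAGE_NOT_PRESENT  [1 reads]
#4 VA=0x1006D93 (w,kernel):
  lvl0: tbl 0x23, slot 8 ⇒ 0x2F007 (P1/RW1/US1/PS0)
  lvl1: tbl 0x2F, slot 6 ⇒ 0x33007 (P1/RW1/US1/PS0)
  ✓ 0x33D93  — 2 lookups
#5 VA=0x4002AE (r,user):
  lvl0: tbl 0x23, slot 2 ⇒ 0x37006 (P0/RW1/US1/PS0)
  ✗ PAGE_NOT_PRESENT  [1 reads]
#6 VA=0x1E077AB (w,user):
  lvl0: tbl 0x23, slot 15 ⇒ 0x36007 (P1/RW1/US1/PS0)
  lvl1: tbl 0x36, slot 7 ⇒ 0x37007 (P1/RW1/US1/PS0)
  ✓ 0x377AB  — 2 lookups
#7 VA=0xE1E2E9 (r,user):
  lvl0: tbl 0x23, slot 7 ⇒ 0x38007 (P1/RW1/US1/PS0)
  lvl1: tbl 0x38, slot 30 ⇒ 0x3B007 (P1/RW1/US1/PS0)
  ✓ 0x3B2E9  — 2 lookups

Access #0 PA: 0x2A15F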